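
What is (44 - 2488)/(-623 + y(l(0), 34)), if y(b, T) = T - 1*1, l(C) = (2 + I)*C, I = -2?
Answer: 1222/295 ≈ 4.1424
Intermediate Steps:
l(C) = 0 (l(C) = (2 - 2)*C = 0*C = 0)
y(b, T) = -1 + T (y(b, T) = T - 1 = -1 + T)
(44 - 2488)/(-623 + y(l(0), 34)) = (44 - 2488)/(-623 + (-1 + 34)) = -2444/(-623 + 33) = -2444/(-590) = -2444*(-1/590) = 1222/295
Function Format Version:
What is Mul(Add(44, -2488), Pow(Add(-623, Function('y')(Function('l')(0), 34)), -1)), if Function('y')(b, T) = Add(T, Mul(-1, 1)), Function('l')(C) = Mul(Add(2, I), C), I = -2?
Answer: Rational(1222, 295) ≈ 4.1424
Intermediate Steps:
Function('l')(C) = 0 (Function('l')(C) = Mul(Add(2, -2), C) = Mul(0, C) = 0)
Function('y')(b, T) = Add(-1, T) (Function('y')(b, T) = Add(T, -1) = Add(-1, T))
Mul(Add(44, -2488), Pow(Add(-623, Function('y')(Function('l')(0), 34)), -1)) = Mul(Add(44, -2488), Pow(Add(-623, Add(-1, 34)), -1)) = Mul(-2444, Pow(Add(-623, 33), -1)) = Mul(-2444, Pow(-590, -1)) = Mul(-2444, Rational(-1, 590)) = Rational(1222, 295)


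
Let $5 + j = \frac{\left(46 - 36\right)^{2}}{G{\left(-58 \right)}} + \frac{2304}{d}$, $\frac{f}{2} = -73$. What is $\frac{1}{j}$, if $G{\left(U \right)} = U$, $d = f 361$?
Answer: $- \frac{764237}{5172243} \approx -0.14776$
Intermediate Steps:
$f = -146$ ($f = 2 \left(-73\right) = -146$)
$d = -52706$ ($d = \left(-146\right) 361 = -52706$)
$j = - \frac{5172243}{764237}$ ($j = -5 + \left(\frac{\left(46 - 36\right)^{2}}{-58} + \frac{2304}{-52706}\right) = -5 + \left(10^{2} \left(- \frac{1}{58}\right) + 2304 \left(- \frac{1}{52706}\right)\right) = -5 + \left(100 \left(- \frac{1}{58}\right) - \frac{1152}{26353}\right) = -5 - \frac{1351058}{764237} = - \frac{5172243}{764237} \approx -6.7679$)
$\frac{1}{j} = \frac{1}{- \frac{5172243}{764237}} = - \frac{764237}{5172243}$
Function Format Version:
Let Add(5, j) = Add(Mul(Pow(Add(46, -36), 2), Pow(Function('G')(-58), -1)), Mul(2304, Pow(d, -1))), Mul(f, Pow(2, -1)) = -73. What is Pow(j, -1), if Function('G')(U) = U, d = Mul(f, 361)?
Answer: Rational(-764237, 5172243) ≈ -0.14776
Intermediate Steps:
f = -146 (f = Mul(2, -73) = -146)
d = -52706 (d = Mul(-146, 361) = -52706)
j = Rational(-5172243, 764237) (j = Add(-5, Add(Mul(Pow(Add(46, -36), 2), Pow(-58, -1)), Mul(2304, Pow(-52706, -1)))) = Add(-5, Add(Mul(Pow(10, 2), Rational(-1, 58)), Mul(2304, Rational(-1, 52706)))) = Add(-5, Add(Mul(100, Rational(-1, 58)), Rational(-1152, 26353))) = Add(-5, Add(Rational(-50, 29), Rational(-1152, 26353))) = Add(-5, Rational(-1351058, 764237)) = Rational(-5172243, 764237) ≈ -6.7679)
Pow(j, -1) = Pow(Rational(-5172243, 764237), -1) = Rational(-764237, 5172243)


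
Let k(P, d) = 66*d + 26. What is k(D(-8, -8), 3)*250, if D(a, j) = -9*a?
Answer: 56000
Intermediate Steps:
k(P, d) = 26 + 66*d
k(D(-8, -8), 3)*250 = (26 + 66*3)*250 = (26 + 198)*250 = 224*250 = 56000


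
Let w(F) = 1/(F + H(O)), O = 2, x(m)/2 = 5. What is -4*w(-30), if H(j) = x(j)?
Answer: 1/5 ≈ 0.20000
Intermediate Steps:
x(m) = 10 (x(m) = 2*5 = 10)
H(j) = 10
w(F) = 1/(10 + F) (w(F) = 1/(F + 10) = 1/(10 + F))
-4*w(-30) = -4/(10 - 30) = -4/(-20) = -4*(-1/20) = 1/5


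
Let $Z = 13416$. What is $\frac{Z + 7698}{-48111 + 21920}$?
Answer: $- \frac{21114}{26191} \approx -0.80615$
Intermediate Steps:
$\frac{Z + 7698}{-48111 + 21920} = \frac{13416 + 7698}{-48111 + 21920} = \frac{21114}{-26191} = 21114 \left(- \frac{1}{26191}\right) = - \frac{21114}{26191}$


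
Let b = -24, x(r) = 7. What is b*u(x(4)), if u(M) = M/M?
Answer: -24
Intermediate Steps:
u(M) = 1
b*u(x(4)) = -24*1 = -24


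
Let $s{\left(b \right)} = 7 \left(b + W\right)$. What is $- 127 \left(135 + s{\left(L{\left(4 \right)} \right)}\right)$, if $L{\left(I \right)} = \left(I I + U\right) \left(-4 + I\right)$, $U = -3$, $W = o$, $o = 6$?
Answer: $-22479$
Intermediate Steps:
$W = 6$
$L{\left(I \right)} = \left(-4 + I\right) \left(-3 + I^{2}\right)$ ($L{\left(I \right)} = \left(I I - 3\right) \left(-4 + I\right) = \left(I^{2} - 3\right) \left(-4 + I\right) = \left(-3 + I^{2}\right) \left(-4 + I\right) = \left(-4 + I\right) \left(-3 + I^{2}\right)$)
$s{\left(b \right)} = 42 + 7 b$ ($s{\left(b \right)} = 7 \left(b + 6\right) = 7 \left(6 + b\right) = 42 + 7 b$)
$- 127 \left(135 + s{\left(L{\left(4 \right)} \right)}\right) = - 127 \left(135 + \left(42 + 7 \left(12 + 4^{3} - 4 \cdot 4^{2} - 12\right)\right)\right) = - 127 \left(135 + \left(42 + 7 \left(12 + 64 - 64 - 12\right)\right)\right) = - 127 \left(135 + \left(42 + 7 \cdot 0\right)\right) = - 127 \left(135 + \left(42 + 0\right)\right) = - 127 \left(135 + 42\right) = \left(-127\right) 177 = -22479$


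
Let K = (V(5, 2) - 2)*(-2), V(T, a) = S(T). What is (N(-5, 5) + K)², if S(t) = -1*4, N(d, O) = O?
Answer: 289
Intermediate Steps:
S(t) = -4
V(T, a) = -4
K = 12 (K = (-4 - 2)*(-2) = -6*(-2) = 12)
(N(-5, 5) + K)² = (5 + 12)² = 17² = 289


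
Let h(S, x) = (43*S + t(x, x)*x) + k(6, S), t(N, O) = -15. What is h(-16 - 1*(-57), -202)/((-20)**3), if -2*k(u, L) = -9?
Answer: -1919/3200 ≈ -0.59969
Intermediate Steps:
k(u, L) = 9/2 (k(u, L) = -1/2*(-9) = 9/2)
h(S, x) = 9/2 - 15*x + 43*S (h(S, x) = (43*S - 15*x) + 9/2 = (-15*x + 43*S) + 9/2 = 9/2 - 15*x + 43*S)
h(-16 - 1*(-57), -202)/((-20)**3) = (9/2 - 15*(-202) + 43*(-16 - 1*(-57)))/((-20)**3) = (9/2 + 3030 + 43*(-16 + 57))/(-8000) = (9/2 + 3030 + 43*41)*(-1/8000) = (9/2 + 3030 + 1763)*(-1/8000) = (9595/2)*(-1/8000) = -1919/3200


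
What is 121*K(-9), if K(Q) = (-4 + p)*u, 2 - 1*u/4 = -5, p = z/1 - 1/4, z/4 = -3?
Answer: -55055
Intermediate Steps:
z = -12 (z = 4*(-3) = -12)
p = -49/4 (p = -12/1 - 1/4 = -12*1 - 1*1/4 = -12 - 1/4 = -49/4 ≈ -12.250)
u = 28 (u = 8 - 4*(-5) = 8 + 20 = 28)
K(Q) = -455 (K(Q) = (-4 - 49/4)*28 = -65/4*28 = -455)
121*K(-9) = 121*(-455) = -55055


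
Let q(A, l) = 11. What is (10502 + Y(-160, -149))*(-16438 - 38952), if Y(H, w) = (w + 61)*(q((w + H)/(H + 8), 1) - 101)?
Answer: -1020394580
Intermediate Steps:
Y(H, w) = -5490 - 90*w (Y(H, w) = (w + 61)*(11 - 101) = (61 + w)*(-90) = -5490 - 90*w)
(10502 + Y(-160, -149))*(-16438 - 38952) = (10502 + (-5490 - 90*(-149)))*(-16438 - 38952) = (10502 + (-5490 + 13410))*(-55390) = (10502 + 7920)*(-55390) = 18422*(-55390) = -1020394580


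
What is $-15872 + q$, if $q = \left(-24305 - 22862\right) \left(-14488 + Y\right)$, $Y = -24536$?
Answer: $1840629136$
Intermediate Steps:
$q = 1840645008$ ($q = \left(-24305 - 22862\right) \left(-14488 - 24536\right) = \left(-47167\right) \left(-39024\right) = 1840645008$)
$-15872 + q = -15872 + 1840645008 = 1840629136$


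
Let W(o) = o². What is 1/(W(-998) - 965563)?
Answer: 1/30441 ≈ 3.2850e-5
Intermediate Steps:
1/(W(-998) - 965563) = 1/((-998)² - 965563) = 1/(996004 - 965563) = 1/30441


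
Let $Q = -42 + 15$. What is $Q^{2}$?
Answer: $729$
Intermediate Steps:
$Q = -27$
$Q^{2} = \left(-27\right)^{2} = 729$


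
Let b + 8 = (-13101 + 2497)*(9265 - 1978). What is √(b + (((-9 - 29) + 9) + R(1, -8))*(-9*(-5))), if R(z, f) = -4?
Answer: I*√77272841 ≈ 8790.5*I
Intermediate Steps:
b = -77271356 (b = -8 + (-13101 + 2497)*(9265 - 1978) = -8 - 10604*7287 = -8 - 77271348 = -77271356)
√(b + (((-9 - 29) + 9) + R(1, -8))*(-9*(-5))) = √(-77271356 + (((-9 - 29) + 9) - 4)*(-9*(-5))) = √(-77271356 + ((-38 + 9) - 4)*45) = √(-77271356 + (-29 - 4)*45) = √(-77271356 - 33*45) = √(-77271356 - 1485) = √(-77272841) = I*√77272841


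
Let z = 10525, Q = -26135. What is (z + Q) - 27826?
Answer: -43436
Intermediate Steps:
(z + Q) - 27826 = (10525 - 26135) - 27826 = -15610 - 27826 = -43436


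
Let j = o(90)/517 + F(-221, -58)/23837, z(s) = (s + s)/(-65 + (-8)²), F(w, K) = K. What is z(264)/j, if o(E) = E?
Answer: -36971187/12019 ≈ -3076.1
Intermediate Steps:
z(s) = -2*s (z(s) = (2*s)/(-65 + 64) = (2*s)/(-1) = (2*s)*(-1) = -2*s)
j = 192304/1120339 (j = 90/517 - 58/23837 = 192304/1120339 ≈ 0.17165)
z(264)/j = (-2*264)/(192304/1120339) = -528*1120339/192304 = -36971187/12019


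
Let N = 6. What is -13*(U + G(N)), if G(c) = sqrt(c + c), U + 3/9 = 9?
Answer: -338/3 - 26*sqrt(3) ≈ -157.70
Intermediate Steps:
U = 26/3 (U = -1/3 + 9 = 26/3 ≈ 8.6667)
G(c) = sqrt(2)*sqrt(c) (G(c) = sqrt(2*c) = sqrt(2)*sqrt(c))
-13*(U + G(N)) = -13*(26/3 + sqrt(2)*sqrt(6)) = -13*(26/3 + 2*sqrt(3)) = -338/3 - 26*sqrt(3)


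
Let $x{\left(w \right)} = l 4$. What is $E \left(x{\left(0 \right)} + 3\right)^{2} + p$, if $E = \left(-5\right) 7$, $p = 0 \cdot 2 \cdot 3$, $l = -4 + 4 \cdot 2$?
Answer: $-12635$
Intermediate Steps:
$l = 4$ ($l = -4 + 8 = 4$)
$p = 0$ ($p = 0 \cdot 3 = 0$)
$E = -35$
$x{\left(w \right)} = 16$ ($x{\left(w \right)} = 4 \cdot 4 = 16$)
$E \left(x{\left(0 \right)} + 3\right)^{2} + p = - 35 \left(16 + 3\right)^{2} + 0 = - 35 \cdot 19^{2} + 0 = \left(-35\right) 361 + 0 = -12635 + 0 = -12635$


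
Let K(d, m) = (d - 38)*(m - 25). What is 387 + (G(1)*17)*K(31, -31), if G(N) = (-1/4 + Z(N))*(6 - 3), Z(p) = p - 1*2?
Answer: -24603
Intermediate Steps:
Z(p) = -2 + p (Z(p) = p - 2 = -2 + p)
G(N) = -27/4 + 3*N (G(N) = (-1/4 + (-2 + N))*(6 - 3) = (-1*¼ + (-2 + N))*3 = (-¼ + (-2 + N))*3 = (-9/4 + N)*3 = -27/4 + 3*N)
K(d, m) = (-38 + d)*(-25 + m)
387 + (G(1)*17)*K(31, -31) = 387 + ((-27/4 + 3*1)*17)*(950 - 38*(-31) - 25*31 + 31*(-31)) = 387 + ((-27/4 + 3)*17)*(950 + 1178 - 775 - 961) = 387 - 15/4*17*392 = 387 - 255/4*392 = 387 - 24990 = -24603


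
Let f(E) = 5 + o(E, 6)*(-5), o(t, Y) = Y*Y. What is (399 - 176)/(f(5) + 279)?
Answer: 223/104 ≈ 2.1442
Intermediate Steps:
o(t, Y) = Y²
f(E) = -175 (f(E) = 5 + 6²*(-5) = 5 + 36*(-5) = 5 - 180 = -175)
(399 - 176)/(f(5) + 279) = (399 - 176)/(-175 + 279) = 223/104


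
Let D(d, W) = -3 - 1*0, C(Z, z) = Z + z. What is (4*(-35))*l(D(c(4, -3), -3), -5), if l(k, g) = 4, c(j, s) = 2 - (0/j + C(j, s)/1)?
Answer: -560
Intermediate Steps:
c(j, s) = 2 - j - s (c(j, s) = 2 - (0/j + (j + s)/1) = 2 - (0 + (j + s)*1) = 2 - (0 + (j + s)) = 2 - (j + s) = 2 + (-j - s) = 2 - j - s)
D(d, W) = -3 (D(d, W) = -3 + 0 = -3)
(4*(-35))*l(D(c(4, -3), -3), -5) = (4*(-35))*4 = -140*4 = -560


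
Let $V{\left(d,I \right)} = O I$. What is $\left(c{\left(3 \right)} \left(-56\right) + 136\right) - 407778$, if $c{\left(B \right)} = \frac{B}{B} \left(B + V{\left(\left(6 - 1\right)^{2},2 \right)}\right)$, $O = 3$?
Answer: $-408146$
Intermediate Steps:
$V{\left(d,I \right)} = 3 I$
$c{\left(B \right)} = 6 + B$ ($c{\left(B \right)} = \frac{B}{B} \left(B + 3 \cdot 2\right) = 1 \left(B + 6\right) = 1 \left(6 + B\right) = 6 + B$)
$\left(c{\left(3 \right)} \left(-56\right) + 136\right) - 407778 = \left(\left(6 + 3\right) \left(-56\right) + 136\right) - 407778 = \left(9 \left(-56\right) + 136\right) - 407778 = \left(-504 + 136\right) - 407778 = -368 - 407778 = -408146$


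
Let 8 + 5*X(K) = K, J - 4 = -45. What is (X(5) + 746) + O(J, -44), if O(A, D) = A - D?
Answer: 3742/5 ≈ 748.40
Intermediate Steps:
J = -41 (J = 4 - 45 = -41)
X(K) = -8/5 + K/5
(X(5) + 746) + O(J, -44) = ((-8/5 + (⅕)*5) + 746) + (-41 - 1*(-44)) = ((-8/5 + 1) + 746) + (-41 + 44) = (-⅗ + 746) + 3 = 3727/5 + 3 = 3742/5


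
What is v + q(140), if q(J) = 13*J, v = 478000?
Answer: 479820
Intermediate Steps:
v + q(140) = 478000 + 13*140 = 478000 + 1820 = 479820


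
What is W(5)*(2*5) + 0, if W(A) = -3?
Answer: -30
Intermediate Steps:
W(5)*(2*5) + 0 = -6*5 + 0 = -3*10 + 0 = -30 + 0 = -30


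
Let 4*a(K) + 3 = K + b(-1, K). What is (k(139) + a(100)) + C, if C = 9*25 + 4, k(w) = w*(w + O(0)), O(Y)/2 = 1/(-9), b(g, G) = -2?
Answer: 703543/36 ≈ 19543.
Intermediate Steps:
O(Y) = -2/9 (O(Y) = 2/(-9) = 2*(-⅑) = -2/9)
k(w) = w*(-2/9 + w) (k(w) = w*(w - 2/9) = w*(-2/9 + w))
C = 229 (C = 225 + 4 = 229)
a(K) = -5/4 + K/4 (a(K) = -¾ + (K - 2)/4 = -¾ + (-2 + K)/4 = -¾ + (-½ + K/4) = -5/4 + K/4)
(k(139) + a(100)) + C = ((⅑)*139*(-2 + 9*139) + (-5/4 + (¼)*100)) + 229 = ((⅑)*139*(-2 + 1251) + (-5/4 + 25)) + 229 = ((⅑)*139*1249 + 95/4) + 229 = (173611/9 + 95/4) + 229 = 695299/36 + 229 = 703543/36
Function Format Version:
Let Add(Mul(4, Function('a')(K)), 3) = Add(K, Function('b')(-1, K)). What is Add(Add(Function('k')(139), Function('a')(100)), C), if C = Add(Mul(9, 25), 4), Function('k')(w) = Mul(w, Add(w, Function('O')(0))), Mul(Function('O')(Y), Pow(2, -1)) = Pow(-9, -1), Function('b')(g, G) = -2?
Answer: Rational(703543, 36) ≈ 19543.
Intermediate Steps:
Function('O')(Y) = Rational(-2, 9) (Function('O')(Y) = Mul(2, Pow(-9, -1)) = Mul(2, Rational(-1, 9)) = Rational(-2, 9))
Function('k')(w) = Mul(w, Add(Rational(-2, 9), w)) (Function('k')(w) = Mul(w, Add(w, Rational(-2, 9))) = Mul(w, Add(Rational(-2, 9), w)))
C = 229 (C = Add(225, 4) = 229)
Function('a')(K) = Add(Rational(-5, 4), Mul(Rational(1, 4), K)) (Function('a')(K) = Add(Rational(-3, 4), Mul(Rational(1, 4), Add(K, -2))) = Add(Rational(-3, 4), Mul(Rational(1, 4), Add(-2, K))) = Add(Rational(-3, 4), Add(Rational(-1, 2), Mul(Rational(1, 4), K))) = Add(Rational(-5, 4), Mul(Rational(1, 4), K)))
Add(Add(Function('k')(139), Function('a')(100)), C) = Add(Add(Mul(Rational(1, 9), 139, Add(-2, Mul(9, 139))), Add(Rational(-5, 4), Mul(Rational(1, 4), 100))), 229) = Add(Add(Mul(Rational(1, 9), 139, Add(-2, 1251)), Add(Rational(-5, 4), 25)), 229) = Add(Add(Mul(Rational(1, 9), 139, 1249), Rational(95, 4)), 229) = Add(Add(Rational(173611, 9), Rational(95, 4)), 229) = Add(Rational(695299, 36), 229) = Rational(703543, 36)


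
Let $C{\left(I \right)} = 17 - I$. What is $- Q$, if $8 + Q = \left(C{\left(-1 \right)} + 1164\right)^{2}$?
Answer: $-1397116$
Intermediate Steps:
$Q = 1397116$ ($Q = -8 + \left(\left(17 - -1\right) + 1164\right)^{2} = -8 + \left(\left(17 + 1\right) + 1164\right)^{2} = -8 + \left(18 + 1164\right)^{2} = -8 + 1182^{2} = -8 + 1397124 = 1397116$)
$- Q = \left(-1\right) 1397116 = -1397116$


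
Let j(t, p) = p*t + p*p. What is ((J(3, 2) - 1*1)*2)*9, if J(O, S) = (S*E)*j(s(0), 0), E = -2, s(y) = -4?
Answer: -18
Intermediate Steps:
j(t, p) = p² + p*t (j(t, p) = p*t + p² = p² + p*t)
J(O, S) = 0 (J(O, S) = (S*(-2))*(0*(0 - 4)) = (-2*S)*(0*(-4)) = -2*S*0 = 0)
((J(3, 2) - 1*1)*2)*9 = ((0 - 1*1)*2)*9 = ((0 - 1)*2)*9 = -1*2*9 = -2*9 = -18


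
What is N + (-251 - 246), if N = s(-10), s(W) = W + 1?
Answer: -506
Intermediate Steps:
s(W) = 1 + W
N = -9 (N = 1 - 10 = -9)
N + (-251 - 246) = -9 + (-251 - 246) = -9 - 497 = -506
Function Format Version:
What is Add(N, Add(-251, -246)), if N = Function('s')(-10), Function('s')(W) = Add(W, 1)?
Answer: -506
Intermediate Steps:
Function('s')(W) = Add(1, W)
N = -9 (N = Add(1, -10) = -9)
Add(N, Add(-251, -246)) = Add(-9, Add(-251, -246)) = Add(-9, -497) = -506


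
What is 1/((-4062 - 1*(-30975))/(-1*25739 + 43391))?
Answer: 5884/8971 ≈ 0.65589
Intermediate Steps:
1/((-4062 - 1*(-30975))/(-1*25739 + 43391)) = 1/((-4062 + 30975)/(-25739 + 43391)) = 1/(26913/17652) = 1/(26913*(1/17652)) = 1/(8971/5884) = 5884/8971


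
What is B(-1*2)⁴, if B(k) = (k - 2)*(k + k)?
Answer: 65536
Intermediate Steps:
B(k) = 2*k*(-2 + k) (B(k) = (-2 + k)*(2*k) = 2*k*(-2 + k))
B(-1*2)⁴ = (2*(-1*2)*(-2 - 1*2))⁴ = (2*(-2)*(-2 - 2))⁴ = (2*(-2)*(-4))⁴ = 16⁴ = 65536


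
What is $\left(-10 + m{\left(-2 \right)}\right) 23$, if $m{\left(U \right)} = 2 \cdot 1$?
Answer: $-184$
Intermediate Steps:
$m{\left(U \right)} = 2$
$\left(-10 + m{\left(-2 \right)}\right) 23 = \left(-10 + 2\right) 23 = \left(-8\right) 23 = -184$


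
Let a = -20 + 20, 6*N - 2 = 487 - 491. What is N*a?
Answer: 0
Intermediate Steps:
N = -⅓ (N = ⅓ + (487 - 491)/6 = ⅓ + (⅙)*(-4) = ⅓ - ⅔ = -⅓ ≈ -0.33333)
a = 0
N*a = -⅓*0 = 0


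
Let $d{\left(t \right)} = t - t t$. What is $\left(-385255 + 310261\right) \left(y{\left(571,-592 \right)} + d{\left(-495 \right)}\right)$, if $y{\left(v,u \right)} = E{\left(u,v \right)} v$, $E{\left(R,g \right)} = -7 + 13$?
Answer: $18155597436$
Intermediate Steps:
$E{\left(R,g \right)} = 6$
$d{\left(t \right)} = t - t^{2}$
$y{\left(v,u \right)} = 6 v$
$\left(-385255 + 310261\right) \left(y{\left(571,-592 \right)} + d{\left(-495 \right)}\right) = \left(-385255 + 310261\right) \left(6 \cdot 571 - 495 \left(1 - -495\right)\right) = - 74994 \left(3426 - 495 \left(1 + 495\right)\right) = - 74994 \left(3426 - 245520\right) = \left(-74994\right) \left(-242094\right) = 18155597436$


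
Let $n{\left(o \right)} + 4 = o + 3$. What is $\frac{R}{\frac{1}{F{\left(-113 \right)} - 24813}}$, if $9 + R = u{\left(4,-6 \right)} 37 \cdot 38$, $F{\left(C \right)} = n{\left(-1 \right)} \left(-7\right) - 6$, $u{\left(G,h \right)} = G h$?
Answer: $837243165$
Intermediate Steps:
$n{\left(o \right)} = -1 + o$ ($n{\left(o \right)} = -4 + \left(o + 3\right) = -4 + \left(3 + o\right) = -1 + o$)
$F{\left(C \right)} = 8$ ($F{\left(C \right)} = \left(-1 - 1\right) \left(-7\right) - 6 = \left(-2\right) \left(-7\right) - 6 = 14 - 6 = 8$)
$R = -33753$ ($R = -9 + 4 \left(-6\right) 37 \cdot 38 = -9 + \left(-24\right) 37 \cdot 38 = -9 - 33744 = -33753$)
$\frac{R}{\frac{1}{F{\left(-113 \right)} - 24813}} = - \frac{33753}{\frac{1}{8 - 24813}} = - \frac{33753}{\frac{1}{-24805}} = - \frac{33753}{- \frac{1}{24805}} = \left(-33753\right) \left(-24805\right) = 837243165$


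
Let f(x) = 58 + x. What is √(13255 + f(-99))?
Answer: √13214 ≈ 114.95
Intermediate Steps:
√(13255 + f(-99)) = √(13255 + (58 - 99)) = √(13255 - 41) = √13214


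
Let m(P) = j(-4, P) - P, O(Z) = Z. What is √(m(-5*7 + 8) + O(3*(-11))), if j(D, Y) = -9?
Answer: I*√15 ≈ 3.873*I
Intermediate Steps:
m(P) = -9 - P
√(m(-5*7 + 8) + O(3*(-11))) = √((-9 - (-5*7 + 8)) + 3*(-11)) = √((-9 - (-35 + 8)) - 33) = √((-9 - 1*(-27)) - 33) = √((-9 + 27) - 33) = √(18 - 33) = √(-15) = I*√15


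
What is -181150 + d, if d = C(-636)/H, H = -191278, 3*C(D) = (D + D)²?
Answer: -17325274514/95639 ≈ -1.8115e+5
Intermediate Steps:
C(D) = 4*D²/3 (C(D) = (D + D)²/3 = (2*D)²/3 = (4*D²)/3 = 4*D²/3)
d = -269664/95639 (d = ((4/3)*(-636)²)/(-191278) = ((4/3)*404496)*(-1/191278) = 539328*(-1/191278) = -269664/95639 ≈ -2.8196)
-181150 + d = -181150 - 269664/95639 = -17325274514/95639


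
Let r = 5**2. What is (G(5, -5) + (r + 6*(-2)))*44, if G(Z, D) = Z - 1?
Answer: 748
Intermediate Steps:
r = 25
G(Z, D) = -1 + Z
(G(5, -5) + (r + 6*(-2)))*44 = ((-1 + 5) + (25 + 6*(-2)))*44 = (4 + (25 - 12))*44 = (4 + 13)*44 = 17*44 = 748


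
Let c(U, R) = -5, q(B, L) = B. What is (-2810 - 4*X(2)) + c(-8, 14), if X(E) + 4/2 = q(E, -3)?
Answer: -2815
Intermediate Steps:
X(E) = -2 + E
(-2810 - 4*X(2)) + c(-8, 14) = (-2810 - 4*(-2 + 2)) - 5 = (-2810 - 4*0) - 5 = (-2810 + 0) - 5 = -2810 - 5 = -2815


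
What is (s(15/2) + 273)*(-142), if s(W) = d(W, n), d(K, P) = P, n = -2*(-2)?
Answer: -39334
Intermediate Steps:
n = 4
s(W) = 4
(s(15/2) + 273)*(-142) = (4 + 273)*(-142) = 277*(-142) = -39334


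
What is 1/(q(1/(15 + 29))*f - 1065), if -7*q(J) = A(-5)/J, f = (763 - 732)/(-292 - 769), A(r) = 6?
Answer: -7427/7901571 ≈ -0.00093994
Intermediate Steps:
f = -31/1061 (f = 31/(-1061) = 31*(-1/1061) = -31/1061 ≈ -0.029218)
q(J) = -6/(7*J)
1/(q(1/(15 + 29))*f - 1065) = 1/(-6/(7*(1/(15 + 29)))*(-31/1061) - 1065) = 1/(-6/(7*(1/44))*(-31/1061) - 1065) = 1/(-6/(7*1/44)*(-31/1061) - 1065) = 1/(-6/7*44*(-31/1061) - 1065) = 1/(-264/7*(-31/1061) - 1065) = 1/(8184/7427 - 1065) = 1/(-7901571/7427) = -7427/7901571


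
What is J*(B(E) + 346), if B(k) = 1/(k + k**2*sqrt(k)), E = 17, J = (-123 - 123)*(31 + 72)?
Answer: -366037600227/41752 - 12669*sqrt(17)/2456 ≈ -8.7670e+6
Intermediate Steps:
J = -25338 (J = -246*103 = -25338)
B(k) = 1/(k + k**(5/2))
J*(B(E) + 346) = -25338*(1/(17 + 17**(5/2)) + 346) = -25338*(1/(17 + 289*sqrt(17)) + 346) = -25338*(346 + 1/(17 + 289*sqrt(17))) = -8766948 - 25338/(17 + 289*sqrt(17))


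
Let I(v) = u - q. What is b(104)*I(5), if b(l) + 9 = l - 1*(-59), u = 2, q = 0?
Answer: 308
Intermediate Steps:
I(v) = 2 (I(v) = 2 - 1*0 = 2 + 0 = 2)
b(l) = 50 + l (b(l) = -9 + (l - 1*(-59)) = -9 + (l + 59) = -9 + (59 + l) = 50 + l)
b(104)*I(5) = (50 + 104)*2 = 154*2 = 308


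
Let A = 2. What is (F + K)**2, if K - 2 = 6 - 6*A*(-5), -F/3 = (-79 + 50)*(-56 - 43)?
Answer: 73017025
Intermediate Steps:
F = -8613 (F = -3*(-79 + 50)*(-56 - 43) = -(-87)*(-99) = -3*2871 = -8613)
K = 68 (K = 2 + (6 - 12*(-5)) = 2 + (6 - 6*(-10)) = 2 + (6 + 60) = 2 + 66 = 68)
(F + K)**2 = (-8613 + 68)**2 = (-8545)**2 = 73017025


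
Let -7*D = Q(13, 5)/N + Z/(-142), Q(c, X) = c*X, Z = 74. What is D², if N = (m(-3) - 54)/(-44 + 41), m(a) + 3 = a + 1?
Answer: 2775556/17547721 ≈ 0.15817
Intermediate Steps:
m(a) = -2 + a (m(a) = -3 + (a + 1) = -3 + (1 + a) = -2 + a)
Q(c, X) = X*c
N = 59/3 (N = ((-2 - 3) - 54)/(-44 + 41) = (-5 - 54)/(-3) = -59*(-⅓) = 59/3 ≈ 19.667)
D = -1666/4189 (D = -((5*13)/(59/3) + 74/(-142))/7 = -(65*(3/59) + 74*(-1/142))/7 = -(195/59 - 37/71)/7 = -⅐*11662/4189 = -1666/4189 ≈ -0.39771)
D² = (-1666/4189)² = 2775556/17547721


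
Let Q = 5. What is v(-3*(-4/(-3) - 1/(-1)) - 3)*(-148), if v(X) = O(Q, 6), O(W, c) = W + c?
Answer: -1628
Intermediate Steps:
v(X) = 11 (v(X) = 5 + 6 = 11)
v(-3*(-4/(-3) - 1/(-1)) - 3)*(-148) = 11*(-148) = -1628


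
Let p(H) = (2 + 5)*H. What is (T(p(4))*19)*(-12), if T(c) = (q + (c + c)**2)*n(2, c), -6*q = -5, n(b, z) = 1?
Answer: -715198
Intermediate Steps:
q = 5/6 (q = -1/6*(-5) = 5/6 ≈ 0.83333)
p(H) = 7*H
T(c) = 5/6 + 4*c**2 (T(c) = (5/6 + (c + c)**2)*1 = (5/6 + (2*c)**2)*1 = (5/6 + 4*c**2)*1 = 5/6 + 4*c**2)
(T(p(4))*19)*(-12) = ((5/6 + 4*(7*4)**2)*19)*(-12) = ((5/6 + 4*28**2)*19)*(-12) = ((5/6 + 4*784)*19)*(-12) = ((5/6 + 3136)*19)*(-12) = ((18821/6)*19)*(-12) = (357599/6)*(-12) = -715198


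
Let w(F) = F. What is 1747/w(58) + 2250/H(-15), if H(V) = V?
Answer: -6953/58 ≈ -119.88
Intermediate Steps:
1747/w(58) + 2250/H(-15) = 1747/58 + 2250/(-15) = 1747*(1/58) + 2250*(-1/15) = 1747/58 - 150 = -6953/58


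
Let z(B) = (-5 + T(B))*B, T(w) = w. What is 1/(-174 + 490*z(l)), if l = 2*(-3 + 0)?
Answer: 1/32166 ≈ 3.1089e-5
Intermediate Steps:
l = -6 (l = 2*(-3) = -6)
z(B) = B*(-5 + B) (z(B) = (-5 + B)*B = B*(-5 + B))
1/(-174 + 490*z(l)) = 1/(-174 + 490*(-6*(-5 - 6))) = 1/(-174 + 490*(-6*(-11))) = 1/(-174 + 490*66) = 1/(-174 + 32340) = 1/32166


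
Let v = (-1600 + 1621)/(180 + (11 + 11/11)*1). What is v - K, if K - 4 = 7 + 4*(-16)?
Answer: 3399/64 ≈ 53.109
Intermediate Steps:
K = -53 (K = 4 + (7 + 4*(-16)) = 4 + (7 - 64) = 4 - 57 = -53)
v = 7/64 (v = 21/(180 + (11 + 11*(1/11))*1) = 21/(180 + (11 + 1)*1) = 21/(180 + 12*1) = 21/(180 + 12) = 21/192 = 21*(1/192) = 7/64 ≈ 0.10938)
v - K = 7/64 - 1*(-53) = 7/64 + 53 = 3399/64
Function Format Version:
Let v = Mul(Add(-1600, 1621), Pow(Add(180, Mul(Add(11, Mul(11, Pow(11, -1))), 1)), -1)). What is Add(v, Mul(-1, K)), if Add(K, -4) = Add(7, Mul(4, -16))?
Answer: Rational(3399, 64) ≈ 53.109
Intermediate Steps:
K = -53 (K = Add(4, Add(7, Mul(4, -16))) = Add(4, Add(7, -64)) = Add(4, -57) = -53)
v = Rational(7, 64) (v = Mul(21, Pow(Add(180, Mul(Add(11, Mul(11, Rational(1, 11))), 1)), -1)) = Mul(21, Pow(Add(180, Mul(Add(11, 1), 1)), -1)) = Mul(21, Pow(Add(180, Mul(12, 1)), -1)) = Mul(21, Pow(Add(180, 12), -1)) = Mul(21, Pow(192, -1)) = Mul(21, Rational(1, 192)) = Rational(7, 64) ≈ 0.10938)
Add(v, Mul(-1, K)) = Add(Rational(7, 64), Mul(-1, -53)) = Add(Rational(7, 64), 53) = Rational(3399, 64)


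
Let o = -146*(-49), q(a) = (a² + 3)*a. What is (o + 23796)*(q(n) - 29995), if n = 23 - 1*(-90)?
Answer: 43739808950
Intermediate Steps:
n = 113 (n = 23 + 90 = 113)
q(a) = a*(3 + a²) (q(a) = (3 + a²)*a = a*(3 + a²))
o = 7154
(o + 23796)*(q(n) - 29995) = (7154 + 23796)*(113*(3 + 113²) - 29995) = 30950*(113*(3 + 12769) - 29995) = 30950*(113*12772 - 29995) = 30950*(1443236 - 29995) = 30950*1413241 = 43739808950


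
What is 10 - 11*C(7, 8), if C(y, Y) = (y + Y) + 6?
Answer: -221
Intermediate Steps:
C(y, Y) = 6 + Y + y (C(y, Y) = (Y + y) + 6 = 6 + Y + y)
10 - 11*C(7, 8) = 10 - 11*(6 + 8 + 7) = 10 - 11*21 = 10 - 231 = -221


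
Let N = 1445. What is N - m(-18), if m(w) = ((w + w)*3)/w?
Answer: 1439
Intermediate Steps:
m(w) = 6 (m(w) = ((2*w)*3)/w = (6*w)/w = 6)
N - m(-18) = 1445 - 1*6 = 1445 - 6 = 1439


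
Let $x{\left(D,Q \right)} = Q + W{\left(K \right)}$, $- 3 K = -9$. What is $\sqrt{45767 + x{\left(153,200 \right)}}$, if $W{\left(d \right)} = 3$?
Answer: $\sqrt{45970} \approx 214.41$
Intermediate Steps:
$K = 3$ ($K = \left(- \frac{1}{3}\right) \left(-9\right) = 3$)
$x{\left(D,Q \right)} = 3 + Q$ ($x{\left(D,Q \right)} = Q + 3 = 3 + Q$)
$\sqrt{45767 + x{\left(153,200 \right)}} = \sqrt{45767 + \left(3 + 200\right)} = \sqrt{45767 + 203} = \sqrt{45970}$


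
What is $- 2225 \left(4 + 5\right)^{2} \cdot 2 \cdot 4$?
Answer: $-1441800$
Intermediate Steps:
$- 2225 \left(4 + 5\right)^{2} \cdot 2 \cdot 4 = - 2225 \cdot 9^{2} \cdot 2 \cdot 4 = - 2225 \cdot 81 \cdot 2 \cdot 4 = - 2225 \cdot 162 \cdot 4 = \left(-2225\right) 648 = -1441800$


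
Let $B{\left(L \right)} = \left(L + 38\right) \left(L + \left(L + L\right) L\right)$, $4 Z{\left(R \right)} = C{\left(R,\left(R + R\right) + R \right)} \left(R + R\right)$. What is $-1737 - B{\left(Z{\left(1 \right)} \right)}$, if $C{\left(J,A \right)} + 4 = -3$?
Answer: $- \frac{4923}{2} \approx -2461.5$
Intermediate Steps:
$C{\left(J,A \right)} = -7$ ($C{\left(J,A \right)} = -4 - 3 = -7$)
$Z{\left(R \right)} = - \frac{7 R}{2}$ ($Z{\left(R \right)} = \frac{\left(-7\right) \left(R + R\right)}{4} = \frac{\left(-7\right) 2 R}{4} = \frac{\left(-14\right) R}{4} = - \frac{7 R}{2}$)
$B{\left(L \right)} = \left(38 + L\right) \left(L + 2 L^{2}\right)$ ($B{\left(L \right)} = \left(38 + L\right) \left(L + 2 L L\right) = \left(38 + L\right) \left(L + 2 L^{2}\right)$)
$-1737 - B{\left(Z{\left(1 \right)} \right)} = -1737 - \left(- \frac{7}{2}\right) 1 \left(38 + 2 \left(\left(- \frac{7}{2}\right) 1\right)^{2} + 77 \left(\left(- \frac{7}{2}\right) 1\right)\right) = -1737 - - \frac{7 \left(38 + 2 \left(- \frac{7}{2}\right)^{2} + 77 \left(- \frac{7}{2}\right)\right)}{2} = -1737 - - \frac{7 \left(38 + 2 \cdot \frac{49}{4} - \frac{539}{2}\right)}{2} = -1737 - - \frac{7 \left(38 + \frac{49}{2} - \frac{539}{2}\right)}{2} = -1737 - \left(- \frac{7}{2}\right) \left(-207\right) = -1737 - \frac{1449}{2} = - \frac{4923}{2}$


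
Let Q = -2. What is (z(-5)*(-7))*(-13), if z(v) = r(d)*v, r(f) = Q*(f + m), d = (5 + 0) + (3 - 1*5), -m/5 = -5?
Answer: 25480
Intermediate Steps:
m = 25 (m = -5*(-5) = 25)
d = 3 (d = 5 + (3 - 5) = 5 - 2 = 3)
r(f) = -50 - 2*f (r(f) = -2*(f + 25) = -2*(25 + f) = -50 - 2*f)
z(v) = -56*v (z(v) = (-50 - 2*3)*v = (-50 - 6)*v = -56*v)
(z(-5)*(-7))*(-13) = (-56*(-5)*(-7))*(-13) = (280*(-7))*(-13) = -1960*(-13) = 25480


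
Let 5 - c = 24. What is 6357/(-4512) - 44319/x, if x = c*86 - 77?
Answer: 63030167/2573344 ≈ 24.493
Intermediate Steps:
c = -19 (c = 5 - 1*24 = 5 - 24 = -19)
x = -1711 (x = -19*86 - 77 = -1634 - 77 = -1711)
6357/(-4512) - 44319/x = 6357/(-4512) - 44319/(-1711) = 6357*(-1/4512) - 44319*(-1/1711) = -2119/1504 + 44319/1711 = 63030167/2573344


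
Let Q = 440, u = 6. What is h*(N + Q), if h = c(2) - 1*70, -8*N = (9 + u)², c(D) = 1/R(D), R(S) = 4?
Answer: -919305/32 ≈ -28728.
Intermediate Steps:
c(D) = ¼ (c(D) = 1/4 = ¼)
N = -225/8 (N = -(9 + 6)²/8 = -⅛*15² = -⅛*225 = -225/8 ≈ -28.125)
h = -279/4 (h = ¼ - 1*70 = ¼ - 70 = -279/4 ≈ -69.750)
h*(N + Q) = -279*(-225/8 + 440)/4 = -279/4*3295/8 = -919305/32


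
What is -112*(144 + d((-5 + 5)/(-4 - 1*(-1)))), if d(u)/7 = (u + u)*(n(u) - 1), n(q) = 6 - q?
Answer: -16128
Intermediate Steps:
d(u) = 14*u*(5 - u) (d(u) = 7*((u + u)*((6 - u) - 1)) = 7*((2*u)*(5 - u)) = 7*(2*u*(5 - u)) = 14*u*(5 - u))
-112*(144 + d((-5 + 5)/(-4 - 1*(-1)))) = -112*(144 + 14*((-5 + 5)/(-4 - 1*(-1)))*(5 - (-5 + 5)/(-4 - 1*(-1)))) = -112*(144 + 14*(0/(-4 + 1))*(5 - 0/(-4 + 1))) = -112*(144 + 14*(0/(-3))*(5 - 0/(-3))) = -112*(144 + 14*(0*(-1/3))*(5 - 0*(-1)/3)) = -112*(144 + 14*0*(5 - 1*0)) = -112*(144 + 14*0*(5 + 0)) = -112*(144 + 14*0*5) = -112*(144 + 0) = -112*144 = -16128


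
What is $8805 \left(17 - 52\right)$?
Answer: $-308175$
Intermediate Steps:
$8805 \left(17 - 52\right) = 8805 \left(-35\right) = -308175$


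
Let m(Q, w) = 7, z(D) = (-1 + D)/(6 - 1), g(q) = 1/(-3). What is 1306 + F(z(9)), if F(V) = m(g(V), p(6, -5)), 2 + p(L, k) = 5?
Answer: 1313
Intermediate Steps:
p(L, k) = 3 (p(L, k) = -2 + 5 = 3)
g(q) = -⅓
z(D) = -⅕ + D/5 (z(D) = (-1 + D)/5 = (-1 + D)*(⅕) = -⅕ + D/5)
F(V) = 7
1306 + F(z(9)) = 1306 + 7 = 1313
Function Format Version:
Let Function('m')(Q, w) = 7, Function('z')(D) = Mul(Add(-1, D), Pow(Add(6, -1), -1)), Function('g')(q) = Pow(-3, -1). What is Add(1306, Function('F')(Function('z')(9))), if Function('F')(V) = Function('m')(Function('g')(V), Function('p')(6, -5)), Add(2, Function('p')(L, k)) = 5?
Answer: 1313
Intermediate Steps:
Function('p')(L, k) = 3 (Function('p')(L, k) = Add(-2, 5) = 3)
Function('g')(q) = Rational(-1, 3)
Function('z')(D) = Add(Rational(-1, 5), Mul(Rational(1, 5), D)) (Function('z')(D) = Mul(Add(-1, D), Pow(5, -1)) = Mul(Add(-1, D), Rational(1, 5)) = Add(Rational(-1, 5), Mul(Rational(1, 5), D)))
Function('F')(V) = 7
Add(1306, Function('F')(Function('z')(9))) = Add(1306, 7) = 1313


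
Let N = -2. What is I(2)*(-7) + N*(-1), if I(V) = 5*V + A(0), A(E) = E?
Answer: -68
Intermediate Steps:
I(V) = 5*V (I(V) = 5*V + 0 = 5*V)
I(2)*(-7) + N*(-1) = (5*2)*(-7) - 2*(-1) = 10*(-7) + 2 = -70 + 2 = -68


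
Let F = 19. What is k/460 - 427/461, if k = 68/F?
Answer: -925158/1007285 ≈ -0.91847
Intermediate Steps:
k = 68/19 ≈ 3.5789
k/460 - 427/461 = (68/19)/460 - 427/461 = (68/19)*(1/460) - 427*1/461 = 17/2185 - 427/461 = -925158/1007285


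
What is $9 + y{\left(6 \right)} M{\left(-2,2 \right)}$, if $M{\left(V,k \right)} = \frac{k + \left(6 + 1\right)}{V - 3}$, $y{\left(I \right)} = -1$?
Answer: $\frac{54}{5} \approx 10.8$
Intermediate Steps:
$M{\left(V,k \right)} = \frac{7 + k}{-3 + V}$ ($M{\left(V,k \right)} = \frac{k + 7}{-3 + V} = \frac{7 + k}{-3 + V}$)
$9 + y{\left(6 \right)} M{\left(-2,2 \right)} = 9 - \frac{7 + 2}{-3 - 2} = 9 - \frac{1}{-5} \cdot 9 = 9 - \left(- \frac{1}{5}\right) 9 = 9 - - \frac{9}{5} = 9 + \frac{9}{5} = \frac{54}{5}$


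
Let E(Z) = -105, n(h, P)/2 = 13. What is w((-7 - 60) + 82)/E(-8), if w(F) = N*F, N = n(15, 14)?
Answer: -26/7 ≈ -3.7143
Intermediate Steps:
n(h, P) = 26 (n(h, P) = 2*13 = 26)
N = 26
w(F) = 26*F
w((-7 - 60) + 82)/E(-8) = (26*((-7 - 60) + 82))/(-105) = (26*(-67 + 82))*(-1/105) = (26*15)*(-1/105) = 390*(-1/105) = -26/7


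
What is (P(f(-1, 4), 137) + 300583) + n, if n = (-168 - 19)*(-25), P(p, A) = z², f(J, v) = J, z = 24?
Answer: 305834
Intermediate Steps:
P(p, A) = 576 (P(p, A) = 24² = 576)
n = 4675 (n = -187*(-25) = 4675)
(P(f(-1, 4), 137) + 300583) + n = (576 + 300583) + 4675 = 301159 + 4675 = 305834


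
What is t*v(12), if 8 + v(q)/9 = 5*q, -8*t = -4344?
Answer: 254124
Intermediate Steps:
t = 543 (t = -1/8*(-4344) = 543)
v(q) = -72 + 45*q (v(q) = -72 + 9*(5*q) = -72 + 45*q)
t*v(12) = 543*(-72 + 45*12) = 543*(-72 + 540) = 543*468 = 254124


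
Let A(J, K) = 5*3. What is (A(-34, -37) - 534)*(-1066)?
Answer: 553254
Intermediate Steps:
A(J, K) = 15
(A(-34, -37) - 534)*(-1066) = (15 - 534)*(-1066) = -519*(-1066) = 553254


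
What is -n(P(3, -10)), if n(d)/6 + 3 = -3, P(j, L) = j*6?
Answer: 36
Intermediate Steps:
P(j, L) = 6*j
n(d) = -36 (n(d) = -18 + 6*(-3) = -18 - 18 = -36)
-n(P(3, -10)) = -1*(-36) = 36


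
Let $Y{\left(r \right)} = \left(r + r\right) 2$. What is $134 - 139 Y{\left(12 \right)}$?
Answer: $-6538$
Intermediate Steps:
$Y{\left(r \right)} = 4 r$ ($Y{\left(r \right)} = 2 r 2 = 4 r$)
$134 - 139 Y{\left(12 \right)} = 134 - 139 \cdot 4 \cdot 12 = 134 - 6672 = -6538$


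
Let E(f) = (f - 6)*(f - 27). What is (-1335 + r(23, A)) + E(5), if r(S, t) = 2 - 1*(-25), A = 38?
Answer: -1286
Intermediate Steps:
r(S, t) = 27 (r(S, t) = 2 + 25 = 27)
E(f) = (-27 + f)*(-6 + f) (E(f) = (-6 + f)*(-27 + f) = (-27 + f)*(-6 + f))
(-1335 + r(23, A)) + E(5) = (-1335 + 27) + (162 + 5² - 33*5) = -1308 + (162 + 25 - 165) = -1308 + 22 = -1286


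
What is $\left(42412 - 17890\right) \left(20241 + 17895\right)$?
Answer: $935170992$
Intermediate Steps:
$\left(42412 - 17890\right) \left(20241 + 17895\right) = 24522 \cdot 38136 = 935170992$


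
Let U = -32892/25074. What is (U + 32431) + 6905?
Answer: 164379662/4179 ≈ 39335.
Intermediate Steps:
U = -5482/4179 (U = -32892*1/25074 = -5482/4179 ≈ -1.3118)
(U + 32431) + 6905 = (-5482/4179 + 32431) + 6905 = 135523667/4179 + 6905 = 164379662/4179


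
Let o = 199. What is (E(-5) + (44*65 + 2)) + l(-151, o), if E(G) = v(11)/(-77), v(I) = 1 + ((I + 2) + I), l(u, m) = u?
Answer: 208722/77 ≈ 2710.7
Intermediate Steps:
v(I) = 3 + 2*I (v(I) = 1 + ((2 + I) + I) = 1 + (2 + 2*I) = 3 + 2*I)
E(G) = -25/77 (E(G) = (3 + 2*11)/(-77) = (3 + 22)*(-1/77) = 25*(-1/77) = -25/77)
(E(-5) + (44*65 + 2)) + l(-151, o) = (-25/77 + (44*65 + 2)) - 151 = (-25/77 + (2860 + 2)) - 151 = (-25/77 + 2862) - 151 = 220349/77 - 151 = 208722/77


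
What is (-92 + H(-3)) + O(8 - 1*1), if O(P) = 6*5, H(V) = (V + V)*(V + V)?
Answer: -26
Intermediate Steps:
H(V) = 4*V² (H(V) = (2*V)*(2*V) = 4*V²)
O(P) = 30
(-92 + H(-3)) + O(8 - 1*1) = (-92 + 4*(-3)²) + 30 = (-92 + 4*9) + 30 = (-92 + 36) + 30 = -56 + 30 = -26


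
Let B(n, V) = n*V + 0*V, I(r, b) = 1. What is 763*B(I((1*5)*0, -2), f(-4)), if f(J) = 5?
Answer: 3815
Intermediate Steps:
B(n, V) = V*n (B(n, V) = V*n + 0 = V*n)
763*B(I((1*5)*0, -2), f(-4)) = 763*(5*1) = 763*5 = 3815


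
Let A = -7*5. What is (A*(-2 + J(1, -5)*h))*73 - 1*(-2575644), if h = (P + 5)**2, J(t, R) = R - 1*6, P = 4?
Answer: 4857259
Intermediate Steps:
J(t, R) = -6 + R (J(t, R) = R - 6 = -6 + R)
h = 81 (h = (4 + 5)**2 = 9**2 = 81)
A = -35
(A*(-2 + J(1, -5)*h))*73 - 1*(-2575644) = -35*(-2 + (-6 - 5)*81)*73 - 1*(-2575644) = -35*(-2 - 11*81)*73 + 2575644 = -35*(-2 - 891)*73 + 2575644 = -35*(-893)*73 + 2575644 = 31255*73 + 2575644 = 2281615 + 2575644 = 4857259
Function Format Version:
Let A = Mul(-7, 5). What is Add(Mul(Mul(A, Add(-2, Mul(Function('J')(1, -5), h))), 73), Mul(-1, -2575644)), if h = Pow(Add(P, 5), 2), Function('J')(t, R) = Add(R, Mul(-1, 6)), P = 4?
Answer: 4857259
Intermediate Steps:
Function('J')(t, R) = Add(-6, R) (Function('J')(t, R) = Add(R, -6) = Add(-6, R))
h = 81 (h = Pow(Add(4, 5), 2) = Pow(9, 2) = 81)
A = -35
Add(Mul(Mul(A, Add(-2, Mul(Function('J')(1, -5), h))), 73), Mul(-1, -2575644)) = Add(Mul(Mul(-35, Add(-2, Mul(Add(-6, -5), 81))), 73), Mul(-1, -2575644)) = Add(Mul(Mul(-35, Add(-2, Mul(-11, 81))), 73), 2575644) = Add(Mul(Mul(-35, Add(-2, -891)), 73), 2575644) = Add(Mul(Mul(-35, -893), 73), 2575644) = Add(Mul(31255, 73), 2575644) = Add(2281615, 2575644) = 4857259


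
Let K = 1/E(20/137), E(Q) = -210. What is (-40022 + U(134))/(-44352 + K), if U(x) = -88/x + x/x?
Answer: 563104710/624032707 ≈ 0.90236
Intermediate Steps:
K = -1/210 (K = 1/(-210) = -1/210 ≈ -0.0047619)
U(x) = 1 - 88/x (U(x) = -88/x + 1 = 1 - 88/x)
(-40022 + U(134))/(-44352 + K) = (-40022 + (-88 + 134)/134)/(-44352 - 1/210) = (-40022 + (1/134)*46)/(-9313921/210) = (-40022 + 23/67)*(-210/9313921) = -2681451/67*(-210/9313921) = 563104710/624032707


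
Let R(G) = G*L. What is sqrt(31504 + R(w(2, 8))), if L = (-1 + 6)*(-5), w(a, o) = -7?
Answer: sqrt(31679) ≈ 177.99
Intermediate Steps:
L = -25 (L = 5*(-5) = -25)
R(G) = -25*G (R(G) = G*(-25) = -25*G)
sqrt(31504 + R(w(2, 8))) = sqrt(31504 - 25*(-7)) = sqrt(31504 + 175) = sqrt(31679)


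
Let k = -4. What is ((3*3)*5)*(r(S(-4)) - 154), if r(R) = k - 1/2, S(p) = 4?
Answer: -14265/2 ≈ -7132.5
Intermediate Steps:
r(R) = -9/2 (r(R) = -4 - 1/2 = -9/2)
((3*3)*5)*(r(S(-4)) - 154) = ((3*3)*5)*(-9/2 - 154) = (9*5)*(-317/2) = 45*(-317/2) = -14265/2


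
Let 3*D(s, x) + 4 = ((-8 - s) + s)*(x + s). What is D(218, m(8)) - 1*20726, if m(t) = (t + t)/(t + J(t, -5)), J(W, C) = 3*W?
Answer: -21310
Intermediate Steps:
m(t) = 1/2 (m(t) = (t + t)/(t + 3*t) = (2*t)/((4*t)) = (2*t)*(1/(4*t)) = 1/2)
D(s, x) = -4/3 - 8*s/3 - 8*x/3 (D(s, x) = -4/3 + (((-8 - s) + s)*(x + s))/3 = -4/3 + (-8*(s + x))/3 = -4/3 + (-8*s - 8*x)/3 = -4/3 + (-8*s/3 - 8*x/3) = -4/3 - 8*s/3 - 8*x/3)
D(218, m(8)) - 1*20726 = (-4/3 - 8/3*218 - 8/3*1/2) - 1*20726 = (-4/3 - 1744/3 - 4/3) - 20726 = -584 - 20726 = -21310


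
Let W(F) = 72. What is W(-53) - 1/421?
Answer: 30311/421 ≈ 71.998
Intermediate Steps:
W(-53) - 1/421 = 72 - 1/421 = 30311/421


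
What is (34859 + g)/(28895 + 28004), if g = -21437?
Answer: 13422/56899 ≈ 0.23589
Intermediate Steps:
(34859 + g)/(28895 + 28004) = (34859 - 21437)/(28895 + 28004) = 13422/56899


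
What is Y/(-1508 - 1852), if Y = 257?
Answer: -257/3360 ≈ -0.076488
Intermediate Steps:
Y/(-1508 - 1852) = 257/(-1508 - 1852) = 257/(-3360) = -1/3360*257 = -257/3360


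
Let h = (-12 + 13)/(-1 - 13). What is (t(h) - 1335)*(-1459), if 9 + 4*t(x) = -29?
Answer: 3923251/2 ≈ 1.9616e+6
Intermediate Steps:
h = -1/14 (h = 1/(-14) = 1*(-1/14) = -1/14 ≈ -0.071429)
t(x) = -19/2 (t(x) = -9/4 + (1/4)*(-29) = -9/4 - 29/4 = -19/2)
(t(h) - 1335)*(-1459) = (-19/2 - 1335)*(-1459) = -2689/2*(-1459) = 3923251/2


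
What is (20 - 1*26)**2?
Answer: 36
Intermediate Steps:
(20 - 1*26)**2 = (20 - 26)**2 = (-6)**2 = 36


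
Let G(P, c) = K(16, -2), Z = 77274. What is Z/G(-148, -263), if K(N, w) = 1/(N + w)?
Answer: 1081836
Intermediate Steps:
G(P, c) = 1/14 (G(P, c) = 1/(16 - 2) = 1/14)
Z/G(-148, -263) = 77274/(1/14) = 77274*14 = 1081836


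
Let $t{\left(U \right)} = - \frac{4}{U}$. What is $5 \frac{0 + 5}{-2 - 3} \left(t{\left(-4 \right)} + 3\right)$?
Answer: $-20$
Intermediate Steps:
$5 \frac{0 + 5}{-2 - 3} \left(t{\left(-4 \right)} + 3\right) = 5 \frac{0 + 5}{-2 - 3} \left(- \frac{4}{-4} + 3\right) = 5 \frac{5}{-5} \left(\left(-4\right) \left(- \frac{1}{4}\right) + 3\right) = 5 \cdot 5 \left(- \frac{1}{5}\right) \left(1 + 3\right) = 5 \left(-1\right) 4 = \left(-5\right) 4 = -20$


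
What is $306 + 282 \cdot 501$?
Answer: $141588$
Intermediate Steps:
$306 + 282 \cdot 501 = 306 + 141282 = 141588$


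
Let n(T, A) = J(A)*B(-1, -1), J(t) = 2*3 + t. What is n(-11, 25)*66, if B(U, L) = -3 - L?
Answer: -4092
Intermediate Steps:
J(t) = 6 + t
n(T, A) = -12 - 2*A (n(T, A) = (6 + A)*(-3 - 1*(-1)) = (6 + A)*(-3 + 1) = (6 + A)*(-2) = -12 - 2*A)
n(-11, 25)*66 = (-12 - 2*25)*66 = (-12 - 50)*66 = -62*66 = -4092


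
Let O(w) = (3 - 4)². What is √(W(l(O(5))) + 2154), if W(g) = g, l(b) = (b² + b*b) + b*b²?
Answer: √2157 ≈ 46.443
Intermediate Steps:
O(w) = 1 (O(w) = (-1)² = 1)
l(b) = b³ + 2*b² (l(b) = (b² + b²) + b³ = 2*b² + b³ = b³ + 2*b²)
√(W(l(O(5))) + 2154) = √(1²*(2 + 1) + 2154) = √(1*3 + 2154) = √(3 + 2154) = √2157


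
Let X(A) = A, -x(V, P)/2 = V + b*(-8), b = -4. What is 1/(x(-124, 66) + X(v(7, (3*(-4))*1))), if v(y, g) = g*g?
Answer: 1/328 ≈ 0.0030488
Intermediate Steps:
v(y, g) = g**2
x(V, P) = -64 - 2*V (x(V, P) = -2*(V - 4*(-8)) = -2*(V + 32) = -2*(32 + V) = -64 - 2*V)
1/(x(-124, 66) + X(v(7, (3*(-4))*1))) = 1/((-64 - 2*(-124)) + ((3*(-4))*1)**2) = 1/((-64 + 248) + (-12*1)**2) = 1/(184 + (-12)**2) = 1/(184 + 144) = 1/328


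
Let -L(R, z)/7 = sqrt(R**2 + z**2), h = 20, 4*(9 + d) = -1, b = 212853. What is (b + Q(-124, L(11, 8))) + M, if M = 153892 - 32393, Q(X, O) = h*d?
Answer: 334167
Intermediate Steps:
d = -37/4 (d = -9 + (1/4)*(-1) = -9 - 1/4 = -37/4 ≈ -9.2500)
L(R, z) = -7*sqrt(R**2 + z**2)
Q(X, O) = -185 (Q(X, O) = 20*(-37/4) = -185)
M = 121499
(b + Q(-124, L(11, 8))) + M = (212853 - 185) + 121499 = 212668 + 121499 = 334167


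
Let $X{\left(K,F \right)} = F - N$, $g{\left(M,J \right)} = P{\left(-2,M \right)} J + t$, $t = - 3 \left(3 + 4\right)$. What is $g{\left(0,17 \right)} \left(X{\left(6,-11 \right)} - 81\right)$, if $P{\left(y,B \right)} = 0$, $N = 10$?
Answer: $2142$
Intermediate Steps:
$t = -21$ ($t = \left(-3\right) 7 = -21$)
$g{\left(M,J \right)} = -21$ ($g{\left(M,J \right)} = 0 J - 21 = 0 - 21 = -21$)
$X{\left(K,F \right)} = -10 + F$ ($X{\left(K,F \right)} = F - 10 = -10 + F$)
$g{\left(0,17 \right)} \left(X{\left(6,-11 \right)} - 81\right) = - 21 \left(\left(-10 - 11\right) - 81\right) = - 21 \left(-21 - 81\right) = \left(-21\right) \left(-102\right) = 2142$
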